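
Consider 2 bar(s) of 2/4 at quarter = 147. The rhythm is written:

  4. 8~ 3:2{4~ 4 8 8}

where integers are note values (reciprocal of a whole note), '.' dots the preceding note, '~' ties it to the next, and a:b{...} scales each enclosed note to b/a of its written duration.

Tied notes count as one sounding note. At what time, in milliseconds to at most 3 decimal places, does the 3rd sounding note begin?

1. 0.0ms @ 0 + 612.245ms (3/2)
2. 612.245ms @ 3/2 + 748.299ms (11/6)
3. 1360.544ms @ 10/3 + 136.054ms (1/3)
4. 1496.599ms @ 11/3 + 136.054ms (1/3)

note 3 onset = 10/3b = 1360.544ms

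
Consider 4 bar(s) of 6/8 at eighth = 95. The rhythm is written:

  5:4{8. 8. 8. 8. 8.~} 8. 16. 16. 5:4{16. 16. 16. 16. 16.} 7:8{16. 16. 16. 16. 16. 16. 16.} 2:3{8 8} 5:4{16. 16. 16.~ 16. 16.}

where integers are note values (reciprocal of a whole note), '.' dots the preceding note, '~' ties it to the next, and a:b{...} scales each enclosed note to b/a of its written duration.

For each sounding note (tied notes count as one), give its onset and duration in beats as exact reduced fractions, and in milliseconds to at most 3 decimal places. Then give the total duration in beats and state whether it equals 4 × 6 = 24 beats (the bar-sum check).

1) 0.0ms=0b +757.895ms=6/5b
2) 757.895ms=6/5b +757.895ms=6/5b
3) 1515.789ms=12/5b +757.895ms=6/5b
4) 2273.684ms=18/5b +757.895ms=6/5b
5) 3031.579ms=24/5b +1705.263ms=27/10b
6) 4736.842ms=15/2b +473.684ms=3/4b
7) 5210.526ms=33/4b +473.684ms=3/4b
8) 5684.211ms=9b +378.947ms=3/5b
9) 6063.158ms=48/5b +378.947ms=3/5b
10) 6442.105ms=51/5b +378.947ms=3/5b
11) 6821.053ms=54/5b +378.947ms=3/5b
12) 7200.0ms=57/5b +378.947ms=3/5b
13) 7578.947ms=12b +541.353ms=6/7b
14) 8120.301ms=90/7b +541.353ms=6/7b
15) 8661.654ms=96/7b +541.353ms=6/7b
16) 9203.008ms=102/7b +541.353ms=6/7b
17) 9744.361ms=108/7b +541.353ms=6/7b
18) 10285.714ms=114/7b +541.353ms=6/7b
19) 10827.068ms=120/7b +541.353ms=6/7b
20) 11368.421ms=18b +947.368ms=3/2b
21) 12315.789ms=39/2b +947.368ms=3/2b
22) 13263.158ms=21b +378.947ms=3/5b
23) 13642.105ms=108/5b +378.947ms=3/5b
24) 14021.053ms=111/5b +757.895ms=6/5b
25) 14778.947ms=117/5b +378.947ms=3/5b
Σ=24b of 24 (95bpm 6/8) — PASS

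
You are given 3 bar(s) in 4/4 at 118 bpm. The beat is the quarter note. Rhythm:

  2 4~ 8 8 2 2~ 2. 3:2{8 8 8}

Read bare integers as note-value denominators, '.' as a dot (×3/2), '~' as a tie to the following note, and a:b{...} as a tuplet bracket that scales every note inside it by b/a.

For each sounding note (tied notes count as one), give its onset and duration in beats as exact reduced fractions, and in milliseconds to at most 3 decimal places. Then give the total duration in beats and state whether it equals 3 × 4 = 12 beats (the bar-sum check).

1) 0.0ms=0b +1016.949ms=2b
2) 1016.949ms=2b +762.712ms=3/2b
3) 1779.661ms=7/2b +254.237ms=1/2b
4) 2033.898ms=4b +1016.949ms=2b
5) 3050.847ms=6b +2542.373ms=5b
6) 5593.22ms=11b +169.492ms=1/3b
7) 5762.712ms=34/3b +169.492ms=1/3b
8) 5932.203ms=35/3b +169.492ms=1/3b
Σ=12b of 12 (118bpm 4/4) — PASS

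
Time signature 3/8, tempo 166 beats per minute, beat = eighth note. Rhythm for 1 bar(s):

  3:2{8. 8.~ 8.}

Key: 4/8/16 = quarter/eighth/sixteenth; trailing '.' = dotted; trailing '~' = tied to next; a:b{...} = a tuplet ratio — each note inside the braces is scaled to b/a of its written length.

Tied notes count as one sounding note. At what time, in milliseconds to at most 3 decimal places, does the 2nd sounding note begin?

note 2 onset = 1b = 361.446ms

1. 0.0ms @ 0 + 361.446ms (1)
2. 361.446ms @ 1 + 722.892ms (2)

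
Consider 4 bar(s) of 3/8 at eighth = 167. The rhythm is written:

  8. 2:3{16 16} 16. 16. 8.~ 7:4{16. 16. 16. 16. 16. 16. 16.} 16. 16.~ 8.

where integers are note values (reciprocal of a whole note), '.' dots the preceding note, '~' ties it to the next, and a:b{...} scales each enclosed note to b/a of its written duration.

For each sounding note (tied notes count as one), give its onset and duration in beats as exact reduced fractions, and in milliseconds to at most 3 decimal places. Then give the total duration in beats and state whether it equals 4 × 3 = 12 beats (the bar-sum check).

1) 0.0ms=0b +538.922ms=3/2b
2) 538.922ms=3/2b +269.461ms=3/4b
3) 808.383ms=9/4b +269.461ms=3/4b
4) 1077.844ms=3b +269.461ms=3/4b
5) 1347.305ms=15/4b +269.461ms=3/4b
6) 1616.766ms=9/2b +692.9ms=27/14b
7) 2309.666ms=45/7b +153.978ms=3/7b
8) 2463.644ms=48/7b +153.978ms=3/7b
9) 2617.622ms=51/7b +153.978ms=3/7b
10) 2771.6ms=54/7b +153.978ms=3/7b
11) 2925.577ms=57/7b +153.978ms=3/7b
12) 3079.555ms=60/7b +153.978ms=3/7b
13) 3233.533ms=9b +269.461ms=3/4b
14) 3502.994ms=39/4b +808.383ms=9/4b
Σ=12b of 12 (167bpm 3/8) — PASS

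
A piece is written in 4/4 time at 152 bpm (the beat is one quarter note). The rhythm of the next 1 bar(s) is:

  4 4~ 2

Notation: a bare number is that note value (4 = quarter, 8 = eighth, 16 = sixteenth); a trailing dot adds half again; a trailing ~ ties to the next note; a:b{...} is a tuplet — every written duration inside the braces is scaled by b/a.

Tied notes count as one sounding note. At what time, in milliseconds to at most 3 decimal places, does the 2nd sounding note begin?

note 2 onset = 1b = 394.737ms

1. 0.0ms @ 0 + 394.737ms (1)
2. 394.737ms @ 1 + 1184.211ms (3)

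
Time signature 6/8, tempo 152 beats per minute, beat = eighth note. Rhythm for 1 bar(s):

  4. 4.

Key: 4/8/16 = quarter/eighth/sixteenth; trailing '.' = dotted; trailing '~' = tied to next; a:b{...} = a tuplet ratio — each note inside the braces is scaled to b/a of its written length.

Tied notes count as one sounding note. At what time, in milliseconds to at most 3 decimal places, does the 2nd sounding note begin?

1. 0.0ms @ 0 + 1184.211ms (3)
2. 1184.211ms @ 3 + 1184.211ms (3)

note 2 onset = 3b = 1184.211ms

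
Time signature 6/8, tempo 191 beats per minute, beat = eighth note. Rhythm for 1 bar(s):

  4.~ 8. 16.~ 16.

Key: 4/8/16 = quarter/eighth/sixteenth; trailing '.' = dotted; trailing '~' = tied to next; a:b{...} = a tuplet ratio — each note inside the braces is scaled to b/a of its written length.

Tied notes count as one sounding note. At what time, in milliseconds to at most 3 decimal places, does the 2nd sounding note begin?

1. 0.0ms @ 0 + 1413.613ms (9/2)
2. 1413.613ms @ 9/2 + 471.204ms (3/2)

note 2 onset = 9/2b = 1413.613ms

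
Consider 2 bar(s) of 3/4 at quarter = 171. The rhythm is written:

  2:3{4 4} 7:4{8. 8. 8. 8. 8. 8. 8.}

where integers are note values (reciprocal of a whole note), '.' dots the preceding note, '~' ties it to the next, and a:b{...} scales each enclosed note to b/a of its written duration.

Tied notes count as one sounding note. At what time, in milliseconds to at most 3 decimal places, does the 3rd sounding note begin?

note 3 onset = 3b = 1052.632ms

1. 0.0ms @ 0 + 526.316ms (3/2)
2. 526.316ms @ 3/2 + 526.316ms (3/2)
3. 1052.632ms @ 3 + 150.376ms (3/7)
4. 1203.008ms @ 24/7 + 150.376ms (3/7)
5. 1353.383ms @ 27/7 + 150.376ms (3/7)
6. 1503.759ms @ 30/7 + 150.376ms (3/7)
7. 1654.135ms @ 33/7 + 150.376ms (3/7)
8. 1804.511ms @ 36/7 + 150.376ms (3/7)
9. 1954.887ms @ 39/7 + 150.376ms (3/7)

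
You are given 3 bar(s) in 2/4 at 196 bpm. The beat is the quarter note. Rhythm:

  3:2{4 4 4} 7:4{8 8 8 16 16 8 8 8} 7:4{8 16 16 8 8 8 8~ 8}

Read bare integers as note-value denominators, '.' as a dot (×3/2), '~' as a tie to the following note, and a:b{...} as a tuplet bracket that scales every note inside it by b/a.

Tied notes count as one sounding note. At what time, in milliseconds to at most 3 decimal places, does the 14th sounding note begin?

note 14 onset = 31/7b = 1355.685ms

1. 0.0ms @ 0 + 204.082ms (2/3)
2. 204.082ms @ 2/3 + 204.082ms (2/3)
3. 408.163ms @ 4/3 + 204.082ms (2/3)
4. 612.245ms @ 2 + 87.464ms (2/7)
5. 699.708ms @ 16/7 + 87.464ms (2/7)
6. 787.172ms @ 18/7 + 87.464ms (2/7)
7. 874.636ms @ 20/7 + 43.732ms (1/7)
8. 918.367ms @ 3 + 43.732ms (1/7)
9. 962.099ms @ 22/7 + 87.464ms (2/7)
10. 1049.563ms @ 24/7 + 87.464ms (2/7)
11. 1137.026ms @ 26/7 + 87.464ms (2/7)
12. 1224.49ms @ 4 + 87.464ms (2/7)
13. 1311.953ms @ 30/7 + 43.732ms (1/7)
14. 1355.685ms @ 31/7 + 43.732ms (1/7)
15. 1399.417ms @ 32/7 + 87.464ms (2/7)
16. 1486.88ms @ 34/7 + 87.464ms (2/7)
17. 1574.344ms @ 36/7 + 87.464ms (2/7)
18. 1661.808ms @ 38/7 + 174.927ms (4/7)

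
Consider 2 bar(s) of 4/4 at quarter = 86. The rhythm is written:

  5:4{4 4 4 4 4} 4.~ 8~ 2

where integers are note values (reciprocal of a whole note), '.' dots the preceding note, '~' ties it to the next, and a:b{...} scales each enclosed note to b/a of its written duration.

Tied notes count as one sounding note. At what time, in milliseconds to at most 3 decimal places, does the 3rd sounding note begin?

1. 0.0ms @ 0 + 558.14ms (4/5)
2. 558.14ms @ 4/5 + 558.14ms (4/5)
3. 1116.279ms @ 8/5 + 558.14ms (4/5)
4. 1674.419ms @ 12/5 + 558.14ms (4/5)
5. 2232.558ms @ 16/5 + 558.14ms (4/5)
6. 2790.698ms @ 4 + 2790.698ms (4)

note 3 onset = 8/5b = 1116.279ms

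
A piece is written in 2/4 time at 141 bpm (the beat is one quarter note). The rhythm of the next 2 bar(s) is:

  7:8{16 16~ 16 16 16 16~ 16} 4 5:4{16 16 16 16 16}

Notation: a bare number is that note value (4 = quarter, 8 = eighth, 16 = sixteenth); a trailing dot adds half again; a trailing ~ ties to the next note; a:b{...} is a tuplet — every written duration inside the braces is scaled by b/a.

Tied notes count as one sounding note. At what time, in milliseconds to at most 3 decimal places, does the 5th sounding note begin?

note 5 onset = 10/7b = 607.903ms

1. 0.0ms @ 0 + 121.581ms (2/7)
2. 121.581ms @ 2/7 + 243.161ms (4/7)
3. 364.742ms @ 6/7 + 121.581ms (2/7)
4. 486.322ms @ 8/7 + 121.581ms (2/7)
5. 607.903ms @ 10/7 + 243.161ms (4/7)
6. 851.064ms @ 2 + 425.532ms (1)
7. 1276.596ms @ 3 + 85.106ms (1/5)
8. 1361.702ms @ 16/5 + 85.106ms (1/5)
9. 1446.809ms @ 17/5 + 85.106ms (1/5)
10. 1531.915ms @ 18/5 + 85.106ms (1/5)
11. 1617.021ms @ 19/5 + 85.106ms (1/5)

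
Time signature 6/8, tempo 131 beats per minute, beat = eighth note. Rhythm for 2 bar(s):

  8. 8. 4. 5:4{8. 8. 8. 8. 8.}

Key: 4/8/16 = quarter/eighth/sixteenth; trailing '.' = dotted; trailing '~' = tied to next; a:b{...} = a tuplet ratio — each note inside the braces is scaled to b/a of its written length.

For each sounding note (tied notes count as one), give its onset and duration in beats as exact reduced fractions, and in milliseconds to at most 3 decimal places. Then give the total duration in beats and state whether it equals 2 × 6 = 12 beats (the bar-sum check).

1) 0.0ms=0b +687.023ms=3/2b
2) 687.023ms=3/2b +687.023ms=3/2b
3) 1374.046ms=3b +1374.046ms=3b
4) 2748.092ms=6b +549.618ms=6/5b
5) 3297.71ms=36/5b +549.618ms=6/5b
6) 3847.328ms=42/5b +549.618ms=6/5b
7) 4396.947ms=48/5b +549.618ms=6/5b
8) 4946.565ms=54/5b +549.618ms=6/5b
Σ=12b of 12 (131bpm 6/8) — PASS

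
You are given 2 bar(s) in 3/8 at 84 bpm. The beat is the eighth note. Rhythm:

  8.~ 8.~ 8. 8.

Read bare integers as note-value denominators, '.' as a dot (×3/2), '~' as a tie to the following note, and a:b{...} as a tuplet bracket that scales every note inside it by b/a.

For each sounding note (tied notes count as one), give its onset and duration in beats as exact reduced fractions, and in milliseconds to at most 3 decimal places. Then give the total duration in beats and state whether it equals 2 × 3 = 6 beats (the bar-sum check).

1) 0.0ms=0b +3214.286ms=9/2b
2) 3214.286ms=9/2b +1071.429ms=3/2b
Σ=6b of 6 (84bpm 3/8) — PASS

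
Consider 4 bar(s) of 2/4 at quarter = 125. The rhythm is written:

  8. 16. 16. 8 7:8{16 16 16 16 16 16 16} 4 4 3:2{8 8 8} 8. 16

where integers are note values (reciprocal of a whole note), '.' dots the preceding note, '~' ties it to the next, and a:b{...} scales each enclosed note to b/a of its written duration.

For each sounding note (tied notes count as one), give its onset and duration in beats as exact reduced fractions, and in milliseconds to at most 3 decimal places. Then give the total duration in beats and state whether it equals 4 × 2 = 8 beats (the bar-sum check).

1) 0.0ms=0b +360.0ms=3/4b
2) 360.0ms=3/4b +180.0ms=3/8b
3) 540.0ms=9/8b +180.0ms=3/8b
4) 720.0ms=3/2b +240.0ms=1/2b
5) 960.0ms=2b +137.143ms=2/7b
6) 1097.143ms=16/7b +137.143ms=2/7b
7) 1234.286ms=18/7b +137.143ms=2/7b
8) 1371.429ms=20/7b +137.143ms=2/7b
9) 1508.571ms=22/7b +137.143ms=2/7b
10) 1645.714ms=24/7b +137.143ms=2/7b
11) 1782.857ms=26/7b +137.143ms=2/7b
12) 1920.0ms=4b +480.0ms=1b
13) 2400.0ms=5b +480.0ms=1b
14) 2880.0ms=6b +160.0ms=1/3b
15) 3040.0ms=19/3b +160.0ms=1/3b
16) 3200.0ms=20/3b +160.0ms=1/3b
17) 3360.0ms=7b +360.0ms=3/4b
18) 3720.0ms=31/4b +120.0ms=1/4b
Σ=8b of 8 (125bpm 2/4) — PASS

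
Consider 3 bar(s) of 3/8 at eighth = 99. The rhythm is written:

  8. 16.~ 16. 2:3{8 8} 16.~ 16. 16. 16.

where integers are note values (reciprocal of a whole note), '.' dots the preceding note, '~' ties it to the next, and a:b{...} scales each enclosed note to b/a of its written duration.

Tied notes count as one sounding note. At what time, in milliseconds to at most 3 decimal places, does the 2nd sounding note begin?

note 2 onset = 3/2b = 909.091ms

1. 0.0ms @ 0 + 909.091ms (3/2)
2. 909.091ms @ 3/2 + 909.091ms (3/2)
3. 1818.182ms @ 3 + 909.091ms (3/2)
4. 2727.273ms @ 9/2 + 909.091ms (3/2)
5. 3636.364ms @ 6 + 909.091ms (3/2)
6. 4545.455ms @ 15/2 + 454.545ms (3/4)
7. 5000.0ms @ 33/4 + 454.545ms (3/4)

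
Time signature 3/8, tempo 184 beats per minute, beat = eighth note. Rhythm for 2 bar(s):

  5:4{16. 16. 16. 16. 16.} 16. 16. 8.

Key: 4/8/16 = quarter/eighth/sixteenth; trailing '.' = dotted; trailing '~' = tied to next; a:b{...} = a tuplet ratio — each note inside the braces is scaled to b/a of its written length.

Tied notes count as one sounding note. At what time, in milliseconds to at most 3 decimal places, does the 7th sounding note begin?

1. 0.0ms @ 0 + 195.652ms (3/5)
2. 195.652ms @ 3/5 + 195.652ms (3/5)
3. 391.304ms @ 6/5 + 195.652ms (3/5)
4. 586.957ms @ 9/5 + 195.652ms (3/5)
5. 782.609ms @ 12/5 + 195.652ms (3/5)
6. 978.261ms @ 3 + 244.565ms (3/4)
7. 1222.826ms @ 15/4 + 244.565ms (3/4)
8. 1467.391ms @ 9/2 + 489.13ms (3/2)

note 7 onset = 15/4b = 1222.826ms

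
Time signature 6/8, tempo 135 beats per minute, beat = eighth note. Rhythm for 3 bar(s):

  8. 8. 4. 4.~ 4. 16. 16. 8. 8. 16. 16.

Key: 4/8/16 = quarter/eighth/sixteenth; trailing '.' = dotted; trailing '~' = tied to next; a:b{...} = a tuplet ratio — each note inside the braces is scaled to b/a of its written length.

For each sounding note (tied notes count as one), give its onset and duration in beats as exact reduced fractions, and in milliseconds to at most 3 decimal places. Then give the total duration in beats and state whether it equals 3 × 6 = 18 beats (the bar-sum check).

1) 0.0ms=0b +666.667ms=3/2b
2) 666.667ms=3/2b +666.667ms=3/2b
3) 1333.333ms=3b +1333.333ms=3b
4) 2666.667ms=6b +2666.667ms=6b
5) 5333.333ms=12b +333.333ms=3/4b
6) 5666.667ms=51/4b +333.333ms=3/4b
7) 6000.0ms=27/2b +666.667ms=3/2b
8) 6666.667ms=15b +666.667ms=3/2b
9) 7333.333ms=33/2b +333.333ms=3/4b
10) 7666.667ms=69/4b +333.333ms=3/4b
Σ=18b of 18 (135bpm 6/8) — PASS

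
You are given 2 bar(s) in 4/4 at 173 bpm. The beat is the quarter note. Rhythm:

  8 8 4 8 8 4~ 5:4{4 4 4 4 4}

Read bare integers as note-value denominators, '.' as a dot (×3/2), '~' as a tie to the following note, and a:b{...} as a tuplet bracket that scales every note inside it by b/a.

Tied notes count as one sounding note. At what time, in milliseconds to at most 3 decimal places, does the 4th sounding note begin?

1. 0.0ms @ 0 + 173.41ms (1/2)
2. 173.41ms @ 1/2 + 173.41ms (1/2)
3. 346.821ms @ 1 + 346.821ms (1)
4. 693.642ms @ 2 + 173.41ms (1/2)
5. 867.052ms @ 5/2 + 173.41ms (1/2)
6. 1040.462ms @ 3 + 624.277ms (9/5)
7. 1664.74ms @ 24/5 + 277.457ms (4/5)
8. 1942.197ms @ 28/5 + 277.457ms (4/5)
9. 2219.653ms @ 32/5 + 277.457ms (4/5)
10. 2497.11ms @ 36/5 + 277.457ms (4/5)

note 4 onset = 2b = 693.642ms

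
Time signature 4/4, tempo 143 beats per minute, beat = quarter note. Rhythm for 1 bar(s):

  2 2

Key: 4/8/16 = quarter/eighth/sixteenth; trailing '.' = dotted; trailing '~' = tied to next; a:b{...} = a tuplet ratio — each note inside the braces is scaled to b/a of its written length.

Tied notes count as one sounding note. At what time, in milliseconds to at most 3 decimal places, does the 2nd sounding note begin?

note 2 onset = 2b = 839.161ms

1. 0.0ms @ 0 + 839.161ms (2)
2. 839.161ms @ 2 + 839.161ms (2)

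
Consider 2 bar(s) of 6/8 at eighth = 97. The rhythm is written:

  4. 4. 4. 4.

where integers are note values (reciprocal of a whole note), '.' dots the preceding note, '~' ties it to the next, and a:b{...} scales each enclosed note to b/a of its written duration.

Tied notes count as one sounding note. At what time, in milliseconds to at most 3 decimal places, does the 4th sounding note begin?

1. 0.0ms @ 0 + 1855.67ms (3)
2. 1855.67ms @ 3 + 1855.67ms (3)
3. 3711.34ms @ 6 + 1855.67ms (3)
4. 5567.01ms @ 9 + 1855.67ms (3)

note 4 onset = 9b = 5567.01ms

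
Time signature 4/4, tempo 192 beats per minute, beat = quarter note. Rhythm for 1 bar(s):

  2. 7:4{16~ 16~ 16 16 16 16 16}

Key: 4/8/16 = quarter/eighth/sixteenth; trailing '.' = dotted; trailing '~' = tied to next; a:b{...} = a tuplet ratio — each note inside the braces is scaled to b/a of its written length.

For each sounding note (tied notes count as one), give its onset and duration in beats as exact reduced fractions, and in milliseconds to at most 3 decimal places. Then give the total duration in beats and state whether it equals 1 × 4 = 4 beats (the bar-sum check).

1) 0.0ms=0b +937.5ms=3b
2) 937.5ms=3b +133.929ms=3/7b
3) 1071.429ms=24/7b +44.643ms=1/7b
4) 1116.071ms=25/7b +44.643ms=1/7b
5) 1160.714ms=26/7b +44.643ms=1/7b
6) 1205.357ms=27/7b +44.643ms=1/7b
Σ=4b of 4 (192bpm 4/4) — PASS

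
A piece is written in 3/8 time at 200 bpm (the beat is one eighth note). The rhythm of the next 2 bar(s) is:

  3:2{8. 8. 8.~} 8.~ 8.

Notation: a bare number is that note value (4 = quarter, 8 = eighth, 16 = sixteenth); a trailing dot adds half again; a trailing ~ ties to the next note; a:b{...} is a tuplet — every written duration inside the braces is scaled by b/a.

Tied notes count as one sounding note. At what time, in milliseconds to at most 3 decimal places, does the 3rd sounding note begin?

1. 0.0ms @ 0 + 300.0ms (1)
2. 300.0ms @ 1 + 300.0ms (1)
3. 600.0ms @ 2 + 1200.0ms (4)

note 3 onset = 2b = 600.0ms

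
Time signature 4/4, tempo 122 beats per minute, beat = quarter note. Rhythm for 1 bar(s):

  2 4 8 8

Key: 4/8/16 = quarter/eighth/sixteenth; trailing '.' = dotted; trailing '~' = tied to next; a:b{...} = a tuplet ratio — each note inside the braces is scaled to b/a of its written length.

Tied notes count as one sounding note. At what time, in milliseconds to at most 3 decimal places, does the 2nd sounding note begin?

note 2 onset = 2b = 983.607ms

1. 0.0ms @ 0 + 983.607ms (2)
2. 983.607ms @ 2 + 491.803ms (1)
3. 1475.41ms @ 3 + 245.902ms (1/2)
4. 1721.311ms @ 7/2 + 245.902ms (1/2)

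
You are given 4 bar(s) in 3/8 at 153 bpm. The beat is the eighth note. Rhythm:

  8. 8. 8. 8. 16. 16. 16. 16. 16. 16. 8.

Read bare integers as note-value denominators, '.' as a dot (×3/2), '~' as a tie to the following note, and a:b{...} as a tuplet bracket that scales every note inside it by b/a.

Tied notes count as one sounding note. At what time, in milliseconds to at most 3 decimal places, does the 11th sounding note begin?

1. 0.0ms @ 0 + 588.235ms (3/2)
2. 588.235ms @ 3/2 + 588.235ms (3/2)
3. 1176.471ms @ 3 + 588.235ms (3/2)
4. 1764.706ms @ 9/2 + 588.235ms (3/2)
5. 2352.941ms @ 6 + 294.118ms (3/4)
6. 2647.059ms @ 27/4 + 294.118ms (3/4)
7. 2941.176ms @ 15/2 + 294.118ms (3/4)
8. 3235.294ms @ 33/4 + 294.118ms (3/4)
9. 3529.412ms @ 9 + 294.118ms (3/4)
10. 3823.529ms @ 39/4 + 294.118ms (3/4)
11. 4117.647ms @ 21/2 + 588.235ms (3/2)

note 11 onset = 21/2b = 4117.647ms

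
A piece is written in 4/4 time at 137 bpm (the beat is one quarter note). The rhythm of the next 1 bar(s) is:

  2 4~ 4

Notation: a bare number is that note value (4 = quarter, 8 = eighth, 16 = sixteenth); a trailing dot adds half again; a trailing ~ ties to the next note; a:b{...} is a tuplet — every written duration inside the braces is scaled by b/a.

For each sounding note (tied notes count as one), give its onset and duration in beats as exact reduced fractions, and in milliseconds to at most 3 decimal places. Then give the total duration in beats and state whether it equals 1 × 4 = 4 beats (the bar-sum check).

1) 0.0ms=0b +875.912ms=2b
2) 875.912ms=2b +875.912ms=2b
Σ=4b of 4 (137bpm 4/4) — PASS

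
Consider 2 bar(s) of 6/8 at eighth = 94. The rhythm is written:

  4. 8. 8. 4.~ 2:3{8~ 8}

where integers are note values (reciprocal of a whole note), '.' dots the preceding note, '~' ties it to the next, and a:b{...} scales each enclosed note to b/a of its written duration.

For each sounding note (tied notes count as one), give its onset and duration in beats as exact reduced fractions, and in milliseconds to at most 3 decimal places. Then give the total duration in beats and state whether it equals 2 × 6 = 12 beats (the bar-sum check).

1) 0.0ms=0b +1914.894ms=3b
2) 1914.894ms=3b +957.447ms=3/2b
3) 2872.34ms=9/2b +957.447ms=3/2b
4) 3829.787ms=6b +3829.787ms=6b
Σ=12b of 12 (94bpm 6/8) — PASS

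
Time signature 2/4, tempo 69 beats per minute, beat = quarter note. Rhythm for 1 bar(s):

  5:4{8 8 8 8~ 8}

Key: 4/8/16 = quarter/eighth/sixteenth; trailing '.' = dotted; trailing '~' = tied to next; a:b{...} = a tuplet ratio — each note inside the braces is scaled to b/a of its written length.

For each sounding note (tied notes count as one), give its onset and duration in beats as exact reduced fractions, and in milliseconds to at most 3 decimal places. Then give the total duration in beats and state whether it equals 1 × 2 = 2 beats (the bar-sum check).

1) 0.0ms=0b +347.826ms=2/5b
2) 347.826ms=2/5b +347.826ms=2/5b
3) 695.652ms=4/5b +347.826ms=2/5b
4) 1043.478ms=6/5b +695.652ms=4/5b
Σ=2b of 2 (69bpm 2/4) — PASS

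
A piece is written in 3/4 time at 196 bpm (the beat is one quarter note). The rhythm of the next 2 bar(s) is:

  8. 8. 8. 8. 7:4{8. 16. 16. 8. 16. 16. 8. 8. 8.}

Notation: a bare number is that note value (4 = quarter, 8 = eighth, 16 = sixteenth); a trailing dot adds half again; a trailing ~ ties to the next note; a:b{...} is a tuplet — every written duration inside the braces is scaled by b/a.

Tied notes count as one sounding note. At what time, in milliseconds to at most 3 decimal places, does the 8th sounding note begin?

1. 0.0ms @ 0 + 229.592ms (3/4)
2. 229.592ms @ 3/4 + 229.592ms (3/4)
3. 459.184ms @ 3/2 + 229.592ms (3/4)
4. 688.776ms @ 9/4 + 229.592ms (3/4)
5. 918.367ms @ 3 + 131.195ms (3/7)
6. 1049.563ms @ 24/7 + 65.598ms (3/14)
7. 1115.16ms @ 51/14 + 65.598ms (3/14)
8. 1180.758ms @ 27/7 + 131.195ms (3/7)
9. 1311.953ms @ 30/7 + 65.598ms (3/14)
10. 1377.551ms @ 9/2 + 65.598ms (3/14)
11. 1443.149ms @ 33/7 + 131.195ms (3/7)
12. 1574.344ms @ 36/7 + 131.195ms (3/7)
13. 1705.539ms @ 39/7 + 131.195ms (3/7)

note 8 onset = 27/7b = 1180.758ms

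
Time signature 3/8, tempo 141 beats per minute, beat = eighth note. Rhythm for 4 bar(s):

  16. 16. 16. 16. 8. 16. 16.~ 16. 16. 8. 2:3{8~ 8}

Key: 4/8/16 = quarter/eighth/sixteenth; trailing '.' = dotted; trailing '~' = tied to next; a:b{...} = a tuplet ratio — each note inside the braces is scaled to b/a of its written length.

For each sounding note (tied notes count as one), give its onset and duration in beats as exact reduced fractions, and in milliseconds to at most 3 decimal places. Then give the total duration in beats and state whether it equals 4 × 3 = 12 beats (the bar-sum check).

1) 0.0ms=0b +319.149ms=3/4b
2) 319.149ms=3/4b +319.149ms=3/4b
3) 638.298ms=3/2b +319.149ms=3/4b
4) 957.447ms=9/4b +319.149ms=3/4b
5) 1276.596ms=3b +638.298ms=3/2b
6) 1914.894ms=9/2b +319.149ms=3/4b
7) 2234.043ms=21/4b +638.298ms=3/2b
8) 2872.34ms=27/4b +319.149ms=3/4b
9) 3191.489ms=15/2b +638.298ms=3/2b
10) 3829.787ms=9b +1276.596ms=3b
Σ=12b of 12 (141bpm 3/8) — PASS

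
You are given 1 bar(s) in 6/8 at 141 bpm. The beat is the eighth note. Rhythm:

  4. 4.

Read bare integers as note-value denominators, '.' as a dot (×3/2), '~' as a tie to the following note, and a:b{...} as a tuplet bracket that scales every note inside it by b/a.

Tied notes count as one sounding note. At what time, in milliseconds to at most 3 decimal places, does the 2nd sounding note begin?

note 2 onset = 3b = 1276.596ms

1. 0.0ms @ 0 + 1276.596ms (3)
2. 1276.596ms @ 3 + 1276.596ms (3)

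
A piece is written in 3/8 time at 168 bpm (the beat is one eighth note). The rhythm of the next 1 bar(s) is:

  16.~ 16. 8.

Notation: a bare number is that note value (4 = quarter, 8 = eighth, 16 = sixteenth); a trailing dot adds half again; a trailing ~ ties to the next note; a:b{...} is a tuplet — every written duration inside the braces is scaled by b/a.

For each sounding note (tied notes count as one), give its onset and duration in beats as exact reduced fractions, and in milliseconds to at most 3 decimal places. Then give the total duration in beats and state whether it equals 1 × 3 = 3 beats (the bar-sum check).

1) 0.0ms=0b +535.714ms=3/2b
2) 535.714ms=3/2b +535.714ms=3/2b
Σ=3b of 3 (168bpm 3/8) — PASS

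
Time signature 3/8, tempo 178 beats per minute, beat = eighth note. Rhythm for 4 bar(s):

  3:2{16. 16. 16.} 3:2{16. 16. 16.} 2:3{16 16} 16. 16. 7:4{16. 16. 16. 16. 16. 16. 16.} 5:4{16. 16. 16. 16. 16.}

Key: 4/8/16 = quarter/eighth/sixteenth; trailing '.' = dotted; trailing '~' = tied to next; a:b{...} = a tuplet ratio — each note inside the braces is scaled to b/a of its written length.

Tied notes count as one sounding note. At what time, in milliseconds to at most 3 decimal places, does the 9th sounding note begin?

note 9 onset = 9/2b = 1516.854ms

1. 0.0ms @ 0 + 168.539ms (1/2)
2. 168.539ms @ 1/2 + 168.539ms (1/2)
3. 337.079ms @ 1 + 168.539ms (1/2)
4. 505.618ms @ 3/2 + 168.539ms (1/2)
5. 674.157ms @ 2 + 168.539ms (1/2)
6. 842.697ms @ 5/2 + 168.539ms (1/2)
7. 1011.236ms @ 3 + 252.809ms (3/4)
8. 1264.045ms @ 15/4 + 252.809ms (3/4)
9. 1516.854ms @ 9/2 + 252.809ms (3/4)
10. 1769.663ms @ 21/4 + 252.809ms (3/4)
11. 2022.472ms @ 6 + 144.462ms (3/7)
12. 2166.934ms @ 45/7 + 144.462ms (3/7)
13. 2311.396ms @ 48/7 + 144.462ms (3/7)
14. 2455.859ms @ 51/7 + 144.462ms (3/7)
15. 2600.321ms @ 54/7 + 144.462ms (3/7)
16. 2744.783ms @ 57/7 + 144.462ms (3/7)
17. 2889.246ms @ 60/7 + 144.462ms (3/7)
18. 3033.708ms @ 9 + 202.247ms (3/5)
19. 3235.955ms @ 48/5 + 202.247ms (3/5)
20. 3438.202ms @ 51/5 + 202.247ms (3/5)
21. 3640.449ms @ 54/5 + 202.247ms (3/5)
22. 3842.697ms @ 57/5 + 202.247ms (3/5)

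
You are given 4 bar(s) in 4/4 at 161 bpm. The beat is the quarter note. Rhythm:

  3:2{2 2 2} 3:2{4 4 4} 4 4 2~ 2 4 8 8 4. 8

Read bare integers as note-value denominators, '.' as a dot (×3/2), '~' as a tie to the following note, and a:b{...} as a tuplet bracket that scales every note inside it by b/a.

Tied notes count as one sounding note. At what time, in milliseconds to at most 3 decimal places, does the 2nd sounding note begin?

note 2 onset = 4/3b = 496.894ms

1. 0.0ms @ 0 + 496.894ms (4/3)
2. 496.894ms @ 4/3 + 496.894ms (4/3)
3. 993.789ms @ 8/3 + 496.894ms (4/3)
4. 1490.683ms @ 4 + 248.447ms (2/3)
5. 1739.13ms @ 14/3 + 248.447ms (2/3)
6. 1987.578ms @ 16/3 + 248.447ms (2/3)
7. 2236.025ms @ 6 + 372.671ms (1)
8. 2608.696ms @ 7 + 372.671ms (1)
9. 2981.366ms @ 8 + 1490.683ms (4)
10. 4472.05ms @ 12 + 372.671ms (1)
11. 4844.72ms @ 13 + 186.335ms (1/2)
12. 5031.056ms @ 27/2 + 186.335ms (1/2)
13. 5217.391ms @ 14 + 559.006ms (3/2)
14. 5776.398ms @ 31/2 + 186.335ms (1/2)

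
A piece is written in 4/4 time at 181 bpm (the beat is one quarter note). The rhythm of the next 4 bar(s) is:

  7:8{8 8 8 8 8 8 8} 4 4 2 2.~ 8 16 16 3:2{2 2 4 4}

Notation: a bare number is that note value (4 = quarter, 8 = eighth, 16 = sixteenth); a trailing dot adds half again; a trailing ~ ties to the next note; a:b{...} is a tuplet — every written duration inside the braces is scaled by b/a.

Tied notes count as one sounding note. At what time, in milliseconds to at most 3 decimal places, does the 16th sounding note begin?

note 16 onset = 44/3b = 4861.878ms

1. 0.0ms @ 0 + 189.424ms (4/7)
2. 189.424ms @ 4/7 + 189.424ms (4/7)
3. 378.848ms @ 8/7 + 189.424ms (4/7)
4. 568.272ms @ 12/7 + 189.424ms (4/7)
5. 757.695ms @ 16/7 + 189.424ms (4/7)
6. 947.119ms @ 20/7 + 189.424ms (4/7)
7. 1136.543ms @ 24/7 + 189.424ms (4/7)
8. 1325.967ms @ 4 + 331.492ms (1)
9. 1657.459ms @ 5 + 331.492ms (1)
10. 1988.95ms @ 6 + 662.983ms (2)
11. 2651.934ms @ 8 + 1160.221ms (7/2)
12. 3812.155ms @ 23/2 + 82.873ms (1/4)
13. 3895.028ms @ 47/4 + 82.873ms (1/4)
14. 3977.901ms @ 12 + 441.989ms (4/3)
15. 4419.89ms @ 40/3 + 441.989ms (4/3)
16. 4861.878ms @ 44/3 + 220.994ms (2/3)
17. 5082.873ms @ 46/3 + 220.994ms (2/3)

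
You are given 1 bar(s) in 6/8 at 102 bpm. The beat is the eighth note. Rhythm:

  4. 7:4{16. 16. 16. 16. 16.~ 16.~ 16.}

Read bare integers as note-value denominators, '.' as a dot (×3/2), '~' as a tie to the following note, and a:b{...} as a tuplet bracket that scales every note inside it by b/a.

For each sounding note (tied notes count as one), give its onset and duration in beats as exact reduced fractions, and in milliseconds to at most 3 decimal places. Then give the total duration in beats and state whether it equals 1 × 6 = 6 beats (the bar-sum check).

1) 0.0ms=0b +1764.706ms=3b
2) 1764.706ms=3b +252.101ms=3/7b
3) 2016.807ms=24/7b +252.101ms=3/7b
4) 2268.908ms=27/7b +252.101ms=3/7b
5) 2521.008ms=30/7b +252.101ms=3/7b
6) 2773.109ms=33/7b +756.303ms=9/7b
Σ=6b of 6 (102bpm 6/8) — PASS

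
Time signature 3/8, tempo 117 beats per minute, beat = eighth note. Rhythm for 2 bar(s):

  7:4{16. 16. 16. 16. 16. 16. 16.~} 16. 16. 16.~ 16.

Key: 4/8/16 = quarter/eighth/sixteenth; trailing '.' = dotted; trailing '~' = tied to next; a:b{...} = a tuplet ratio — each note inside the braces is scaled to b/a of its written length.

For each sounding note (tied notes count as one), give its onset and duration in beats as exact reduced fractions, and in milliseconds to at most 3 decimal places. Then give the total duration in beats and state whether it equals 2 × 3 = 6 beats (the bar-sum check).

1) 0.0ms=0b +219.78ms=3/7b
2) 219.78ms=3/7b +219.78ms=3/7b
3) 439.56ms=6/7b +219.78ms=3/7b
4) 659.341ms=9/7b +219.78ms=3/7b
5) 879.121ms=12/7b +219.78ms=3/7b
6) 1098.901ms=15/7b +219.78ms=3/7b
7) 1318.681ms=18/7b +604.396ms=33/28b
8) 1923.077ms=15/4b +384.615ms=3/4b
9) 2307.692ms=9/2b +769.231ms=3/2b
Σ=6b of 6 (117bpm 3/8) — PASS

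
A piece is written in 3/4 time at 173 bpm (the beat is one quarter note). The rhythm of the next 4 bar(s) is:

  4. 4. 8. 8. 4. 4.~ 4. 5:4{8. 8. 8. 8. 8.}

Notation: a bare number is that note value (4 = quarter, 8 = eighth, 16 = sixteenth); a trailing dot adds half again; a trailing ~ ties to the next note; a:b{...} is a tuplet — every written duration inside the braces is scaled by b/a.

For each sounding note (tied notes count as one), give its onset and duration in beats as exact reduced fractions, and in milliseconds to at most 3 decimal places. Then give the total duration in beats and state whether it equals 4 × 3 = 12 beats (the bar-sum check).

1) 0.0ms=0b +520.231ms=3/2b
2) 520.231ms=3/2b +520.231ms=3/2b
3) 1040.462ms=3b +260.116ms=3/4b
4) 1300.578ms=15/4b +260.116ms=3/4b
5) 1560.694ms=9/2b +520.231ms=3/2b
6) 2080.925ms=6b +1040.462ms=3b
7) 3121.387ms=9b +208.092ms=3/5b
8) 3329.48ms=48/5b +208.092ms=3/5b
9) 3537.572ms=51/5b +208.092ms=3/5b
10) 3745.665ms=54/5b +208.092ms=3/5b
11) 3953.757ms=57/5b +208.092ms=3/5b
Σ=12b of 12 (173bpm 3/4) — PASS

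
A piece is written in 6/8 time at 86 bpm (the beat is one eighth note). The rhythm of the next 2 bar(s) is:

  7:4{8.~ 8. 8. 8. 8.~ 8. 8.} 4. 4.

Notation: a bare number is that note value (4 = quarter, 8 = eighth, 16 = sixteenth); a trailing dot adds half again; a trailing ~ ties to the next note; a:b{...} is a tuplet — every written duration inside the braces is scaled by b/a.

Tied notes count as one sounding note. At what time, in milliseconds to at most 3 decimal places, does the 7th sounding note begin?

note 7 onset = 9b = 6279.07ms

1. 0.0ms @ 0 + 1196.013ms (12/7)
2. 1196.013ms @ 12/7 + 598.007ms (6/7)
3. 1794.02ms @ 18/7 + 598.007ms (6/7)
4. 2392.027ms @ 24/7 + 1196.013ms (12/7)
5. 3588.04ms @ 36/7 + 598.007ms (6/7)
6. 4186.047ms @ 6 + 2093.023ms (3)
7. 6279.07ms @ 9 + 2093.023ms (3)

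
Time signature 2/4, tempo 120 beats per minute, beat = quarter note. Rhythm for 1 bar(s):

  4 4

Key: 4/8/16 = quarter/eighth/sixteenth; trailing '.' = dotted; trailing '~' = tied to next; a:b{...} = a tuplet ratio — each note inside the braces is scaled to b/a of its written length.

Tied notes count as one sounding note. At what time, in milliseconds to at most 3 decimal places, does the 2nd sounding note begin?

1. 0.0ms @ 0 + 500.0ms (1)
2. 500.0ms @ 1 + 500.0ms (1)

note 2 onset = 1b = 500.0ms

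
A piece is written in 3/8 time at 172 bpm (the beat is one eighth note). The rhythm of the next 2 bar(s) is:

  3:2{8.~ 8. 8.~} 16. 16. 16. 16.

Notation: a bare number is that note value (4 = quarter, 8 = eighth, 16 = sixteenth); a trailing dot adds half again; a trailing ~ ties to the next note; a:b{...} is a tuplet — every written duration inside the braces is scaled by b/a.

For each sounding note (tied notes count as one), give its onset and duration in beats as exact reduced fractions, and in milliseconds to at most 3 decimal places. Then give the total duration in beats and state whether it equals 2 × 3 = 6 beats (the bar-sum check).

1) 0.0ms=0b +697.674ms=2b
2) 697.674ms=2b +610.465ms=7/4b
3) 1308.14ms=15/4b +261.628ms=3/4b
4) 1569.767ms=9/2b +261.628ms=3/4b
5) 1831.395ms=21/4b +261.628ms=3/4b
Σ=6b of 6 (172bpm 3/8) — PASS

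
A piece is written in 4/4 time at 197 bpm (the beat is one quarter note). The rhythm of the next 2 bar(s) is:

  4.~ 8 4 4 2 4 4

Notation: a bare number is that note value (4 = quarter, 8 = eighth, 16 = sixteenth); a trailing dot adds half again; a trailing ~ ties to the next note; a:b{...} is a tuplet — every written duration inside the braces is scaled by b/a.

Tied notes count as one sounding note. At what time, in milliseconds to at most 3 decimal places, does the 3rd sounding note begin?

1. 0.0ms @ 0 + 609.137ms (2)
2. 609.137ms @ 2 + 304.569ms (1)
3. 913.706ms @ 3 + 304.569ms (1)
4. 1218.274ms @ 4 + 609.137ms (2)
5. 1827.411ms @ 6 + 304.569ms (1)
6. 2131.98ms @ 7 + 304.569ms (1)

note 3 onset = 3b = 913.706ms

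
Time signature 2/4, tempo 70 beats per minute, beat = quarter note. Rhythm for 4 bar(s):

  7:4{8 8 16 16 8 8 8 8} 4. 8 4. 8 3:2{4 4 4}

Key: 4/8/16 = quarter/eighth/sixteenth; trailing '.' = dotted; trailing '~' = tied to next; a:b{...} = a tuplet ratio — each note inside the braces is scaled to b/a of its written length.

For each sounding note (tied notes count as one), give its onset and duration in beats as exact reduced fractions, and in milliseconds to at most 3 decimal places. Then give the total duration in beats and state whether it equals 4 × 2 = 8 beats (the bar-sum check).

1) 0.0ms=0b +244.898ms=2/7b
2) 244.898ms=2/7b +244.898ms=2/7b
3) 489.796ms=4/7b +122.449ms=1/7b
4) 612.245ms=5/7b +122.449ms=1/7b
5) 734.694ms=6/7b +244.898ms=2/7b
6) 979.592ms=8/7b +244.898ms=2/7b
7) 1224.49ms=10/7b +244.898ms=2/7b
8) 1469.388ms=12/7b +244.898ms=2/7b
9) 1714.286ms=2b +1285.714ms=3/2b
10) 3000.0ms=7/2b +428.571ms=1/2b
11) 3428.571ms=4b +1285.714ms=3/2b
12) 4714.286ms=11/2b +428.571ms=1/2b
13) 5142.857ms=6b +571.429ms=2/3b
14) 5714.286ms=20/3b +571.429ms=2/3b
15) 6285.714ms=22/3b +571.429ms=2/3b
Σ=8b of 8 (70bpm 2/4) — PASS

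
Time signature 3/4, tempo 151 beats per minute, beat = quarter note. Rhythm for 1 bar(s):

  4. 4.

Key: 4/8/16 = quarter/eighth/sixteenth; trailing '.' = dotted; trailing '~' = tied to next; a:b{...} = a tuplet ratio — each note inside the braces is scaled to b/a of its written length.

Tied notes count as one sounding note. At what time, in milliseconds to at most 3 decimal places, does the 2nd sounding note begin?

1. 0.0ms @ 0 + 596.026ms (3/2)
2. 596.026ms @ 3/2 + 596.026ms (3/2)

note 2 onset = 3/2b = 596.026ms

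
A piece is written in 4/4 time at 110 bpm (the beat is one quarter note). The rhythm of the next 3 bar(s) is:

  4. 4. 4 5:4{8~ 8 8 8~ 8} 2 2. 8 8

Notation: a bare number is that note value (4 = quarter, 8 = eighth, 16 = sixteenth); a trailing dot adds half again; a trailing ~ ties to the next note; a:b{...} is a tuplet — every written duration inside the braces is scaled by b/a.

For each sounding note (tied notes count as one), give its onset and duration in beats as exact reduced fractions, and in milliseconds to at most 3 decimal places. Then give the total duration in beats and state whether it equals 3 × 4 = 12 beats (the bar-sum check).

1) 0.0ms=0b +818.182ms=3/2b
2) 818.182ms=3/2b +818.182ms=3/2b
3) 1636.364ms=3b +545.455ms=1b
4) 2181.818ms=4b +436.364ms=4/5b
5) 2618.182ms=24/5b +218.182ms=2/5b
6) 2836.364ms=26/5b +436.364ms=4/5b
7) 3272.727ms=6b +1090.909ms=2b
8) 4363.636ms=8b +1636.364ms=3b
9) 6000.0ms=11b +272.727ms=1/2b
10) 6272.727ms=23/2b +272.727ms=1/2b
Σ=12b of 12 (110bpm 4/4) — PASS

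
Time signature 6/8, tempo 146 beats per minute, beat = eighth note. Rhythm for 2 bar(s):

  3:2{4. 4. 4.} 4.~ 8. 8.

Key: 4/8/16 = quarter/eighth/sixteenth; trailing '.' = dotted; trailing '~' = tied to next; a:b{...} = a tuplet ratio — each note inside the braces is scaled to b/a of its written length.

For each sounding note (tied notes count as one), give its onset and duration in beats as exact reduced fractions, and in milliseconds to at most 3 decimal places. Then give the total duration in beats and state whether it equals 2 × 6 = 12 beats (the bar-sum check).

1) 0.0ms=0b +821.918ms=2b
2) 821.918ms=2b +821.918ms=2b
3) 1643.836ms=4b +821.918ms=2b
4) 2465.753ms=6b +1849.315ms=9/2b
5) 4315.068ms=21/2b +616.438ms=3/2b
Σ=12b of 12 (146bpm 6/8) — PASS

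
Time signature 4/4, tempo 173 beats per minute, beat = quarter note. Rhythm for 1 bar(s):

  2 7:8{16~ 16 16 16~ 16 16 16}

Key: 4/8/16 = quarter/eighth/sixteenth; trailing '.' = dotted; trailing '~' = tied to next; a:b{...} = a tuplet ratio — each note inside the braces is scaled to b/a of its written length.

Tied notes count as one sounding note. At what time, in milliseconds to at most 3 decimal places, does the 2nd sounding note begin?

1. 0.0ms @ 0 + 693.642ms (2)
2. 693.642ms @ 2 + 198.183ms (4/7)
3. 891.825ms @ 18/7 + 99.092ms (2/7)
4. 990.917ms @ 20/7 + 198.183ms (4/7)
5. 1189.1ms @ 24/7 + 99.092ms (2/7)
6. 1288.192ms @ 26/7 + 99.092ms (2/7)

note 2 onset = 2b = 693.642ms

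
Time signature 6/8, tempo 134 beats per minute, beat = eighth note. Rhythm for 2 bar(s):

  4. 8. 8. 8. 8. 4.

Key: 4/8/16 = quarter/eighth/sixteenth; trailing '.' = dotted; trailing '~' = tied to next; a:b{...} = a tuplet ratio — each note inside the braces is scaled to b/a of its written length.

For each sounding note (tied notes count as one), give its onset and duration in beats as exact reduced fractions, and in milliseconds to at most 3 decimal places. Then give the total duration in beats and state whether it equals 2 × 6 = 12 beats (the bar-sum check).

1) 0.0ms=0b +1343.284ms=3b
2) 1343.284ms=3b +671.642ms=3/2b
3) 2014.925ms=9/2b +671.642ms=3/2b
4) 2686.567ms=6b +671.642ms=3/2b
5) 3358.209ms=15/2b +671.642ms=3/2b
6) 4029.851ms=9b +1343.284ms=3b
Σ=12b of 12 (134bpm 6/8) — PASS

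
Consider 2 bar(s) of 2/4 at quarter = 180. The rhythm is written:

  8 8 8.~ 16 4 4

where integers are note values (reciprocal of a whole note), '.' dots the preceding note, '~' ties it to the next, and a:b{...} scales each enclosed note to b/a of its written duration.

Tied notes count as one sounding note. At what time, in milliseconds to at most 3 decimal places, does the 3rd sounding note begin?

1. 0.0ms @ 0 + 166.667ms (1/2)
2. 166.667ms @ 1/2 + 166.667ms (1/2)
3. 333.333ms @ 1 + 333.333ms (1)
4. 666.667ms @ 2 + 333.333ms (1)
5. 1000.0ms @ 3 + 333.333ms (1)

note 3 onset = 1b = 333.333ms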